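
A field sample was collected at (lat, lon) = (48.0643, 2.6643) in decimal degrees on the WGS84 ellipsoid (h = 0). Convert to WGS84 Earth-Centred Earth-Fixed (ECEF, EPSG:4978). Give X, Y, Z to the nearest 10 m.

X 4265790 m, Y 198510 m, Z 4721660 m

WGS84: a = 6378137 m, e² = 0.006694380; N(φ) = a/√(1−e²sin²φ) = 6389983.949 m.
X = (N+h)·cosφ·cosλ = 4265785.782 m; Y = (N+h)·cosφ·sinλ = 198505.581 m; Z = (N(1−e²)+h)·sinφ = 4721657.349 m.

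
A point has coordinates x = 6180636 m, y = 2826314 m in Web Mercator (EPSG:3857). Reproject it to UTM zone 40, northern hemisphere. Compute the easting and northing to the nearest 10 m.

E 350320 m, N 2721120 m

Web Mercator inverse (R = 6378137 m) → φ = 24.59690405°, λ = 55.52159784°.
UTM 40N forward: E = 350320.897 m, N = 2721118.609 m.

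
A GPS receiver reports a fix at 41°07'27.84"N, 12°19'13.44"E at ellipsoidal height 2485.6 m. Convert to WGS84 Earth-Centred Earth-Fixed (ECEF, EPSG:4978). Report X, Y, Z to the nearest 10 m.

X 4702530 m, Y 1027070 m, Z 4174470 m

WGS84: a = 6378137 m, e² = 0.006694380; N(φ) = a/√(1−e²sin²φ) = 6387391.846 m.
X = (N+h)·cosφ·cosλ = 4702534.487 m; Y = (N+h)·cosφ·sinλ = 1027072.388 m; Z = (N(1−e²)+h)·sinφ = 4174474.628 m.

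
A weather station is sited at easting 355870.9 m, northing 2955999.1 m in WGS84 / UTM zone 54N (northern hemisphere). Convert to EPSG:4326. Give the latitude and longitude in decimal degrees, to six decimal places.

lat 26.717800°, lon 139.551000°

Zone 54N: λ₀ = 141°, k₀ = 0.9996, false easting 500000 m.
Meridian distance M = (N − FN)/k₀ = 2957182.0 m.
Inverse transverse Mercator on WGS84 gives φ = 26.71779977°, λ = 139.55100047°.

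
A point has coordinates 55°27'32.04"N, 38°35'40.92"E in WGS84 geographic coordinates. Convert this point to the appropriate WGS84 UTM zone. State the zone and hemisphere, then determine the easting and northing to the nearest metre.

Zone 37N: E 474370 m, N 6145934 m

Longitude 38.5947° lies in the 6° band [36°, 42°), giving zone 37; latitude is north of the equator, so 37N.
Zone 37 central meridian λ₀ = 6×37 − 183 = 39°; Δλ = -0.4053°.
Transverse Mercator on WGS84 with k₀ = 0.9996 gives E = 474370.371 m, N = 6145933.960 m.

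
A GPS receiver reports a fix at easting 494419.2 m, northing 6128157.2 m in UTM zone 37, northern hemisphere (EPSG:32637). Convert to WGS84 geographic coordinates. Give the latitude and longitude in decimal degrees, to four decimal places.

lat 55.2998°, lon 38.9121°

Zone 37N: λ₀ = 39°, k₀ = 0.9996, false easting 500000 m.
Meridian distance M = (N − FN)/k₀ = 6130609.4 m.
Inverse transverse Mercator on WGS84 gives φ = 55.29979990°, λ = 38.91210048°.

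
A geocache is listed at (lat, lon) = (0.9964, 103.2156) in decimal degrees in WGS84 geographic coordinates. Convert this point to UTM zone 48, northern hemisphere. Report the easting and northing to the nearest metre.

E 301438 m, N 110186 m

Zone 48 central meridian λ₀ = 6×48 − 183 = 105°; Δλ = -1.7844°.
Transverse Mercator on WGS84 with k₀ = 0.9996 gives E = 301438.481 m, N = 110186.031 m.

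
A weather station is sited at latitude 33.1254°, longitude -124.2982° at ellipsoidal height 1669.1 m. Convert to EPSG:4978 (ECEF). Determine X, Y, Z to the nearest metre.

X -3013759 m, Y -4418304 m, Z 3466526 m

WGS84: a = 6378137 m, e² = 0.006694380; N(φ) = a/√(1−e²sin²φ) = 6384522.043 m.
X = (N+h)·cosφ·cosλ = -3013759.258 m; Y = (N+h)·cosφ·sinλ = -4418304.015 m; Z = (N(1−e²)+h)·sinφ = 3466526.322 m.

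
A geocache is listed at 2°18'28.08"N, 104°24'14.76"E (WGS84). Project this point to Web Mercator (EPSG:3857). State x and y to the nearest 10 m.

x 11622210 m, y 256970 m

Web Mercator is spherical with R = a = 6378137 m.
x = R·λ = 6378137 × 1.822195298 = 11622211.249 m.
y = R·ln tan(π/4 + φ/2) = 6378137 × 0.040289604 = 256972.615 m.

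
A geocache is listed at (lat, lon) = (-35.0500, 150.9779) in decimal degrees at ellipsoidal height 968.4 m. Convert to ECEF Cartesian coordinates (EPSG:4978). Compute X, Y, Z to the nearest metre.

X -4571565 m, Y 2536366 m, Z -3642966 m

WGS84: a = 6378137 m, e² = 0.006694380; N(φ) = a/√(1−e²sin²φ) = 6385189.745 m.
X = (N+h)·cosφ·cosλ = -4571565.318 m; Y = (N+h)·cosφ·sinλ = 2536365.662 m; Z = (N(1−e²)+h)·sinφ = -3642965.543 m.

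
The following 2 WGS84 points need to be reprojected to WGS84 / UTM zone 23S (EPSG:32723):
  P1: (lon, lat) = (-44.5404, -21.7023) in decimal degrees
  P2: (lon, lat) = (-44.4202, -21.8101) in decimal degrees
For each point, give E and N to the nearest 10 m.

P1: E 547540 m, N 7600050 m; P2: E 559930 m, N 7588080 m

UTM zone 23S: λ₀ = -45°, k₀ = 0.9996.
P1 (-21.7023°, -44.5404°) → (547539.050, 7600053.156) m.
P2 (-21.8101°, -44.4202°) → (559927.543, 7588079.411) m.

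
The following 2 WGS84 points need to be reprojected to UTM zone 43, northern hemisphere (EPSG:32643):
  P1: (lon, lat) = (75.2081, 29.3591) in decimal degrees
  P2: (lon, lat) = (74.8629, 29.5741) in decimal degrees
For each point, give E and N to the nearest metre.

UTM zone 43N: λ₀ = 75°, k₀ = 0.9996.
P1 (29.3591°, 75.2081°) → (520198.496, 3247789.869) m.
P2 (29.5741°, 74.8629°) → (486720.919, 3271601.547) m.

P1: E 520198 m, N 3247790 m; P2: E 486721 m, N 3271602 m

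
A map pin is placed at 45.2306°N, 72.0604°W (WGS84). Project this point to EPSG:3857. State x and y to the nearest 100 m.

Web Mercator is spherical with R = a = 6378137 m.
x = R·λ = 6378137 × -1.257691240 = -8021727.034 m.
y = R·ln tan(π/4 + φ/2) = 6378137 × 0.887076914 = 5657898.087 m.

x -8021700 m, y 5657900 m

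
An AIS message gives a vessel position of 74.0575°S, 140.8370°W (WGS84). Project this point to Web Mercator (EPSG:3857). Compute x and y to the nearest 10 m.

x -15677900 m, y -12538810 m

Web Mercator is spherical with R = a = 6378137 m.
x = R·λ = 6378137 × -2.458069359 = -15677903.125 m.
y = R·ln tan(π/4 + φ/2) = 6378137 × -1.965904467 = -12538808.021 m.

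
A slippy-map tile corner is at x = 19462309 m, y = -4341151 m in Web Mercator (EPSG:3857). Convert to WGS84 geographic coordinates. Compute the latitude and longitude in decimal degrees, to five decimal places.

R = 6378137 m. λ = x/R = 174.83289639°.
φ = 2·arctan(exp(y/R)) − 90° = 2·arctan(0.50630) − 90° = -36.29399933°.

lat -36.29400°, lon 174.83290°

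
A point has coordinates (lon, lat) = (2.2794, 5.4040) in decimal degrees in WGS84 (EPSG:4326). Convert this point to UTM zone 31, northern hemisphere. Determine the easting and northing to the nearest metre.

E 420167 m, N 597369 m

Zone 31 central meridian λ₀ = 6×31 − 183 = 3°; Δλ = -0.7206°.
Transverse Mercator on WGS84 with k₀ = 0.9996 gives E = 420167.200 m, N = 597369.405 m.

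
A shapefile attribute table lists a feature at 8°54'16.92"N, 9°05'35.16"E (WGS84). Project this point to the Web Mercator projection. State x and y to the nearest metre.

Web Mercator is spherical with R = a = 6378137 m.
x = R·λ = 6378137 × 0.158704534 = 1012239.262 m.
y = R·ln tan(π/4 + φ/2) = 6378137 × 0.156045799 = 995281.486 m.

x 1012239 m, y 995281 m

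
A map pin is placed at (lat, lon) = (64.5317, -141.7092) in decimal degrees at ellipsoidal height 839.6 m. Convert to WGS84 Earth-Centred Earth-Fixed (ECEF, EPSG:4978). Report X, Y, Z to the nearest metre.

WGS84: a = 6378137 m, e² = 0.006694380; N(φ) = a/√(1−e²sin²φ) = 6395609.760 m.
X = (N+h)·cosφ·cosλ = -2158838.618 m; Y = (N+h)·cosφ·sinλ = -1704385.226 m; Z = (N(1−e²)+h)·sinφ = 5736209.685 m.

X -2158839 m, Y -1704385 m, Z 5736210 m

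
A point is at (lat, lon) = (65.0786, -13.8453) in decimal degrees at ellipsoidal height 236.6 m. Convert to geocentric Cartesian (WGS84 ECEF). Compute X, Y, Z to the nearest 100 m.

X 2616800 m, Y -644900 m, Z 5761600 m

WGS84: a = 6378137 m, e² = 0.006694380; N(φ) = a/√(1−e²sin²φ) = 6395768.049 m.
X = (N+h)·cosφ·cosλ = 2616808.185 m; Y = (N+h)·cosφ·sinλ = -644943.924 m; Z = (N(1−e²)+h)·sinφ = 5761622.520 m.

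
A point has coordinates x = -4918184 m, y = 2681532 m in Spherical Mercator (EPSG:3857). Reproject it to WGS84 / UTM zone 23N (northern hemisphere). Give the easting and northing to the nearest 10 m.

E 583700 m, N 2589010 m

Web Mercator inverse (R = 6378137 m) → φ = 23.40880398°, λ = -44.18079857°.
UTM 23N forward: E = 583700.031 m, N = 2589013.152 m.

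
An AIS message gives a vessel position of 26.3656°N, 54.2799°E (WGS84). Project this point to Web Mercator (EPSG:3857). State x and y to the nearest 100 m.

Web Mercator is spherical with R = a = 6378137 m.
x = R·λ = 6378137 × 0.947362973 = 6042410.828 m.
y = R·ln tan(π/4 + φ/2) = 6378137 × 0.477323235 = 3044432.985 m.

x 6042400 m, y 3044400 m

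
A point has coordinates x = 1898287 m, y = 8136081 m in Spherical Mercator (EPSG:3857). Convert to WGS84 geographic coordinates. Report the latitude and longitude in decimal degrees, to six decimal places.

R = 6378137 m. λ = x/R = 17.05260226°.
φ = 2·arctan(exp(y/R)) − 90° = 2·arctan(3.58092) − 90° = 58.79440042°.

lat 58.794400°, lon 17.052602°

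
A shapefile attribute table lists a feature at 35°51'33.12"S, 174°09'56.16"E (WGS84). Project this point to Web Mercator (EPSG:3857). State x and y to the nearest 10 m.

Web Mercator is spherical with R = a = 6378137 m.
x = R·λ = 6378137 × 3.039763164 = 19388025.906 m.
y = R·ln tan(π/4 + φ/2) = 6378137 × -0.671240640 = -4281264.764 m.

x 19388030 m, y -4281260 m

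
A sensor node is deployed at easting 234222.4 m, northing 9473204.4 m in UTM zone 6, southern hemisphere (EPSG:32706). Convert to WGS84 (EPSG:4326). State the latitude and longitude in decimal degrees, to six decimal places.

Zone 6S: λ₀ = -147°, k₀ = 0.9996, false easting 500000 m, false northing 10000000 m.
Meridian distance M = (N − FN)/k₀ = -527006.4 m.
Inverse transverse Mercator on WGS84 gives φ = -4.76179957°, λ = -149.39599981°.

lat -4.761800°, lon -149.396000°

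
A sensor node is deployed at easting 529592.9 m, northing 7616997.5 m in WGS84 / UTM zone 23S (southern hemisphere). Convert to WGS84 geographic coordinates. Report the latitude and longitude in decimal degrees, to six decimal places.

lat -21.549600°, lon -44.714200°

Zone 23S: λ₀ = -45°, k₀ = 0.9996, false easting 500000 m, false northing 10000000 m.
Meridian distance M = (N − FN)/k₀ = -2383956.1 m.
Inverse transverse Mercator on WGS84 gives φ = -21.54960034°, λ = -44.71419954°.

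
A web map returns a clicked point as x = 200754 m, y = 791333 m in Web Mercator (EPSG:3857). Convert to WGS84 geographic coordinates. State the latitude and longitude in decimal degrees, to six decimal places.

R = 6378137 m. λ = x/R = 1.80340387°.
φ = 2·arctan(exp(y/R)) − 90° = 2·arctan(1.13209) − 90° = 7.09049756°.

lat 7.090498°, lon 1.803404°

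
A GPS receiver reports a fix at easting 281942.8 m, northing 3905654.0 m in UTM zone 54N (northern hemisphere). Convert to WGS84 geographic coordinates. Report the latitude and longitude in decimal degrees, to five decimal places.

lat 35.27030°, lon 138.60270°

Zone 54N: λ₀ = 141°, k₀ = 0.9996, false easting 500000 m.
Meridian distance M = (N − FN)/k₀ = 3907216.9 m.
Inverse transverse Mercator on WGS84 gives φ = 35.27029958°, λ = 138.60269953°.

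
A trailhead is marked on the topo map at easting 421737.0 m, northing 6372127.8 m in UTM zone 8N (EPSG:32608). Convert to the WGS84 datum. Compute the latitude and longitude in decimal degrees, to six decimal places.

Zone 8N: λ₀ = -135°, k₀ = 0.9996, false easting 500000 m.
Meridian distance M = (N − FN)/k₀ = 6374677.7 m.
Inverse transverse Mercator on WGS84 gives φ = 57.48499989°, λ = -136.30540058°.

lat 57.485000°, lon -136.305401°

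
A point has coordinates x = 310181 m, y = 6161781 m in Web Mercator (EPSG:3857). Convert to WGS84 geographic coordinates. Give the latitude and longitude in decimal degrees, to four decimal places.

R = 6378137 m. λ = x/R = 2.78640333°.
φ = 2·arctan(exp(y/R)) − 90° = 2·arctan(2.62762) − 90° = 48.32909981°.

lat 48.3291°, lon 2.7864°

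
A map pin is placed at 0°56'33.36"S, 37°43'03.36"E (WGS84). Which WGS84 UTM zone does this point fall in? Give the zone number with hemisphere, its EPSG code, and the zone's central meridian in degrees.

Zone 37S (EPSG:32737), central meridian 39°

UTM zone = ⌊(λ + 180)/6⌋ + 1; 37.7176° ∈ [36°, 42°) → zone 37.
Hemisphere: S (φ < 0).
Central meridian λ₀ = 6×37 − 183 = 39°.
EPSG code: 32737.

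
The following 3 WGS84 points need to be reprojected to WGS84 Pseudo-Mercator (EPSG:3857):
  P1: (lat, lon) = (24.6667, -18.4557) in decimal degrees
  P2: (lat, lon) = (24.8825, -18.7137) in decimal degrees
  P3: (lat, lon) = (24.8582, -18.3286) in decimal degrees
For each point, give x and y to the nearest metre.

P1: x -2054479 m, y 2834861 m; P2: x -2083200 m, y 2861319 m; P3: x -2040330 m, y 2858338 m

Web Mercator: x = R·λ, y = R·ln tan(π/4+φ/2), R = 6378137 m.
P1 (24.6667°, -18.4557°) → (-2054479.126, 2834861.424) m.
P2 (24.8825°, -18.7137°) → (-2083199.555, 2861319.283) m.
P3 (24.8582°, -18.3286°) → (-2040330.419, 2858337.714) m.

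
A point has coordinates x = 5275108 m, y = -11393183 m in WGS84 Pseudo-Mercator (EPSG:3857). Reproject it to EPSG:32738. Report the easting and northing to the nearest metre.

Web Mercator inverse (R = 6378137 m) → φ = -70.97339967°, λ = 47.38710142°.
UTM 38S forward: E = 586835.938 m, N = 2123859.570 m.

E 586836 m, N 2123860 m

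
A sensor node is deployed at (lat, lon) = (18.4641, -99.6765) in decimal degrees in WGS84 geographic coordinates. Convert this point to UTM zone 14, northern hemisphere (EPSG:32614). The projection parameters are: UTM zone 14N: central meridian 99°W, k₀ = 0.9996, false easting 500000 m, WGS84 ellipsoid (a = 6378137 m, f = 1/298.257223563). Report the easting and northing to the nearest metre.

E 428572 m, N 2041667 m

Zone 14 central meridian λ₀ = 6×14 − 183 = -99°; Δλ = -0.6765°.
Transverse Mercator on WGS84 with k₀ = 0.9996 gives E = 428572.281 m, N = 2041666.556 m.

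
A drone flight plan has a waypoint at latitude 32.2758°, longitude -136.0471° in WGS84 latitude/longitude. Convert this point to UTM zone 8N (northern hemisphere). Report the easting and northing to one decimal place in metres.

Zone 8 central meridian λ₀ = 6×8 − 183 = -135°; Δλ = -1.0471°.
Transverse Mercator on WGS84 with k₀ = 0.9996 gives E = 401390.634 m, N = 3571487.903 m.

E 401390.6 m, N 3571487.9 m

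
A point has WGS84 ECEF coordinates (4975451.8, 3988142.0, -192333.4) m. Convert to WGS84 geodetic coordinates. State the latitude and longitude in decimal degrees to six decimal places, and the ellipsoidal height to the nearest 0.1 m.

lat -1.739300°, lon 38.714400°, h 1333.1 m

λ = atan2(Y, X) = 38.71439985°; p = √(X²+Y²) = 6376550.6 m.
Bowring's method on WGS84 (a = 6378137 m, b = 6356752.314 m) gives φ = -1.73930040°, h = 1333.089 m.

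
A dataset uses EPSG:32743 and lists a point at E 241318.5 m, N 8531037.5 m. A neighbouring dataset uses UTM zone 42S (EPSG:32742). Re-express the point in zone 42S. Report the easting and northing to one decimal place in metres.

E 891539.7 m, N 8529438.3 m

UTM 43S → geographic: φ = -13.27660035°, λ = 72.61249956°.
UTM 42S (λ₀ = 69°) forward: E = 891539.666 m, N = 8529438.333 m.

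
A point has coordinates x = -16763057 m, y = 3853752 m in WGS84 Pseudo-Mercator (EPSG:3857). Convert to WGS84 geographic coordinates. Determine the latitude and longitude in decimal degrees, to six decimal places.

R = 6378137 m. λ = x/R = -150.58510312°.
φ = 2·arctan(exp(y/R)) − 90° = 2·arctan(1.82981) − 90° = 32.68639695°.

lat 32.686397°, lon -150.585103°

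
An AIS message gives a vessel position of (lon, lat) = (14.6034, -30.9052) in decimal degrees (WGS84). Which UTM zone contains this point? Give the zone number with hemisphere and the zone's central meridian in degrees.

UTM zone = ⌊(λ + 180)/6⌋ + 1; 14.6034° ∈ [12°, 18°) → zone 33.
Hemisphere: S (φ < 0).
Central meridian λ₀ = 6×33 − 183 = 15°.

Zone 33S, central meridian 15°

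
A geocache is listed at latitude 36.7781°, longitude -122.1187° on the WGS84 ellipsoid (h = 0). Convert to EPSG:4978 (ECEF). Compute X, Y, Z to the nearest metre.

WGS84: a = 6378137 m, e² = 0.006694380; N(φ) = a/√(1−e²sin²φ) = 6385803.561 m.
X = (N+h)·cosφ·cosλ = -2719398.151 m; Y = (N+h)·cosφ·sinλ = -4331950.691 m; Z = (N(1−e²)+h)·sinφ = 3797697.731 m.

X -2719398 m, Y -4331951 m, Z 3797698 m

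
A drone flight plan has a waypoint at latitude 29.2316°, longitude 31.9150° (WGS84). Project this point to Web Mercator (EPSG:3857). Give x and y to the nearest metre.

x 3552762 m, y 3405157 m

Web Mercator is spherical with R = a = 6378137 m.
x = R·λ = 6378137 × 0.557021831 = 3552761.549 m.
y = R·ln tan(π/4 + φ/2) = 6378137 × 0.533879514 = 3405156.679 m.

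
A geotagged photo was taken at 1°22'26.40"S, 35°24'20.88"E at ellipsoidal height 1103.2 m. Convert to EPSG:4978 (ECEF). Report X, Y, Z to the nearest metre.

X 5198037 m, Y 3694845 m, Z -151941 m

WGS84: a = 6378137 m, e² = 0.006694380; N(φ) = a/√(1−e²sin²φ) = 6378149.275 m.
X = (N+h)·cosφ·cosλ = 5198036.900 m; Y = (N+h)·cosφ·sinλ = 3694844.545 m; Z = (N(1−e²)+h)·sinφ = -151941.239 m.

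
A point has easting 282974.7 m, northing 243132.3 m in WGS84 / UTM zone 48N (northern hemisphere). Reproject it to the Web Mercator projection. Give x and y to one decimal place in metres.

x 11471317.7 m, y 244784.9 m

Unproject from UTM 48N (λ₀ = 105°) → φ = 2.19840035°, λ = 103.04860029°.
Web Mercator (R = 6378137 m): x = 11471317.711 m, y = 244784.877 m.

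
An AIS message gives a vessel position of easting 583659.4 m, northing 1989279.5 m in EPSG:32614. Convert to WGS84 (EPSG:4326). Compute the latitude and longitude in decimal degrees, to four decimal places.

lat 17.9902°, lon -98.2098°

Zone 14N: λ₀ = -99°, k₀ = 0.9996, false easting 500000 m.
Meridian distance M = (N − FN)/k₀ = 1990075.5 m.
Inverse transverse Mercator on WGS84 gives φ = 17.99020005°, λ = -98.20980022°.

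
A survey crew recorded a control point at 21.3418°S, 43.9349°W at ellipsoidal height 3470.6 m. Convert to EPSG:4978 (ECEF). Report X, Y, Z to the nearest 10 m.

WGS84: a = 6378137 m, e² = 0.006694380; N(φ) = a/√(1−e²sin²φ) = 6380966.442 m.
X = (N+h)·cosφ·cosλ = 4282338.753 m; Y = (N+h)·cosφ·sinλ = -4126013.662 m; Z = (N(1−e²)+h)·sinφ = -2307947.686 m.

X 4282340 m, Y -4126010 m, Z -2307950 m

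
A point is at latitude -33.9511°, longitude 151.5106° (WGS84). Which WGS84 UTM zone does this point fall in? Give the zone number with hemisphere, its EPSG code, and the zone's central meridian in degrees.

UTM zone = ⌊(λ + 180)/6⌋ + 1; 151.5106° ∈ [150°, 156°) → zone 56.
Hemisphere: S (φ < 0).
Central meridian λ₀ = 6×56 − 183 = 153°.
EPSG code: 32756.

Zone 56S (EPSG:32756), central meridian 153°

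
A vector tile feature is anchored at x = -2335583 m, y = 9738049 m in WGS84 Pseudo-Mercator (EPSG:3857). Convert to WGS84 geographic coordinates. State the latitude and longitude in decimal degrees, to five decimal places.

lat 65.48780°, lon -20.98090°

R = 6378137 m. λ = x/R = -20.98089906°.
φ = 2·arctan(exp(y/R)) − 90° = 2·arctan(4.60336) − 90° = 65.48779935°.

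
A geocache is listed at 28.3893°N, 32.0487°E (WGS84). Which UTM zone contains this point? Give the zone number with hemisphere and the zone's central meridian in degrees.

Zone 36N, central meridian 33°

UTM zone = ⌊(λ + 180)/6⌋ + 1; 32.0487° ∈ [30°, 36°) → zone 36.
Hemisphere: N (φ ≥ 0).
Central meridian λ₀ = 6×36 − 183 = 33°.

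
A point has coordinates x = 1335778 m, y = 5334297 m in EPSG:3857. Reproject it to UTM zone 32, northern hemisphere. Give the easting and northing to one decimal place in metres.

Web Mercator inverse (R = 6378137 m) → φ = 43.14649809°, λ = 11.99949794°.
UTM 32N forward: E = 743909.865 m, N = 4781451.569 m.

E 743909.9 m, N 4781451.6 m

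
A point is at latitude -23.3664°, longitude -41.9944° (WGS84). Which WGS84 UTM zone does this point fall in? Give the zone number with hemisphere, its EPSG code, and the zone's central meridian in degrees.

Zone 24S (EPSG:32724), central meridian -39°

UTM zone = ⌊(λ + 180)/6⌋ + 1; -41.9944° ∈ [-42°, -36°) → zone 24.
Hemisphere: S (φ < 0).
Central meridian λ₀ = 6×24 − 183 = -39°.
EPSG code: 32724.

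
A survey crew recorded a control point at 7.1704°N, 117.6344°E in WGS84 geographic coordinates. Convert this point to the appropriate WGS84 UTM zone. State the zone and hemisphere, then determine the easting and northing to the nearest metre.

Longitude 117.6344° lies in the 6° band [114°, 120°), giving zone 50; latitude is north of the equator, so 50N.
Zone 50 central meridian λ₀ = 6×50 − 183 = 117°; Δλ = +0.6344°.
Transverse Mercator on WGS84 with k₀ = 0.9996 gives E = 570045.801 m, N = 792634.469 m.

Zone 50N: E 570046 m, N 792634 m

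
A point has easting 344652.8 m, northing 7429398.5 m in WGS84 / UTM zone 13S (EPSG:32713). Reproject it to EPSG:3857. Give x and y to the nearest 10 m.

Unproject from UTM 13S (λ₀ = -105°) → φ = -23.23730033°, λ = -106.51839982°.
Web Mercator (R = 6378137 m): x = -11857574.028 m, y = -2660741.435 m.

x -11857570 m, y -2660740 m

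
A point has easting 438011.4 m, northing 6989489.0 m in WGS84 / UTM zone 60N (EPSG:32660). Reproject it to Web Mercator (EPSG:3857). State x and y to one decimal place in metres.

Unproject from UTM 60N (λ₀ = 177°) → φ = 63.02970013°, λ = 175.77490027°.
Web Mercator (R = 6378137 m): x = 19567172.393 m, y = 9107537.153 m.

x 19567172.4 m, y 9107537.2 m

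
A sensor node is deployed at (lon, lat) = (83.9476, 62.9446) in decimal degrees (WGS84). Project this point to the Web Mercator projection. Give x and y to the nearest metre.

x 9345004 m, y 9086680 m

Web Mercator is spherical with R = a = 6378137 m.
x = R·λ = 6378137 × 1.465162019 = 9345004.085 m.
y = R·ln tan(π/4 + φ/2) = 6378137 × 1.424660457 = 9086679.573 m.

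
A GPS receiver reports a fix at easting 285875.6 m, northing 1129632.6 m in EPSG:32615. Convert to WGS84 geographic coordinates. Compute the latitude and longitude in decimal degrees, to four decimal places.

Zone 15N: λ₀ = -93°, k₀ = 0.9996, false easting 500000 m.
Meridian distance M = (N − FN)/k₀ = 1130084.6 m.
Inverse transverse Mercator on WGS84 gives φ = 10.21319992°, λ = -94.95469990°.

lat 10.2132°, lon -94.9547°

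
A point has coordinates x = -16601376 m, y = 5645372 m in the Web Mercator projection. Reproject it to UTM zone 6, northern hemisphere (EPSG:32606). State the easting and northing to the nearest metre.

E 332354 m, N 5001971 m

Web Mercator inverse (R = 6378137 m) → φ = 45.15129932°, λ = -149.13269798°.
UTM 6N forward: E = 332353.892 m, N = 5001970.644 m.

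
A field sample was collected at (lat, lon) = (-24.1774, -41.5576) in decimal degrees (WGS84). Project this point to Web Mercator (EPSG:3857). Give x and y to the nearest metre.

Web Mercator is spherical with R = a = 6378137 m.
x = R·λ = 6378137 × -0.725316949 = -4626170.871 m.
y = R·ln tan(π/4 + φ/2) = 6378137 × -0.435086299 = -2775040.020 m.

x -4626171 m, y -2775040 m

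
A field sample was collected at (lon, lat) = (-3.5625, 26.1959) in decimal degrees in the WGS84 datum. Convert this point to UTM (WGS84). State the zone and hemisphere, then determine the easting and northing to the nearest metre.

Zone 30N: E 443799 m, N 2897501 m

Longitude -3.5625° lies in the 6° band [-6°, 0°), giving zone 30; latitude is north of the equator, so 30N.
Zone 30 central meridian λ₀ = 6×30 − 183 = -3°; Δλ = -0.5625°.
Transverse Mercator on WGS84 with k₀ = 0.9996 gives E = 443799.453 m, N = 2897500.604 m.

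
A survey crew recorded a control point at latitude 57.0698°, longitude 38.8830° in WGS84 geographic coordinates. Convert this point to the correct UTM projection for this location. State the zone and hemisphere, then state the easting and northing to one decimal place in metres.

Longitude 38.8830° lies in the 6° band [36°, 42°), giving zone 37; latitude is north of the equator, so 37N.
Zone 37 central meridian λ₀ = 6×37 − 183 = 39°; Δλ = -0.1170°.
Transverse Mercator on WGS84 with k₀ = 0.9996 gives E = 492905.812 m, N = 6325161.854 m.

Zone 37N: E 492905.8 m, N 6325161.9 m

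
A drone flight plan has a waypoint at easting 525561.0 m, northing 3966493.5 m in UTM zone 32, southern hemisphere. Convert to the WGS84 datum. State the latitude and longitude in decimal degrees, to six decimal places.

lat -54.448600°, lon 9.394201°

Zone 32S: λ₀ = 9°, k₀ = 0.9996, false easting 500000 m, false northing 10000000 m.
Meridian distance M = (N − FN)/k₀ = -6035920.9 m.
Inverse transverse Mercator on WGS84 gives φ = -54.44859977°, λ = 9.39420070°.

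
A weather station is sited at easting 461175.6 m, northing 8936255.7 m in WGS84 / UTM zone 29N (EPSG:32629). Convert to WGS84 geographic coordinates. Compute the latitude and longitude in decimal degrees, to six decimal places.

Zone 29N: λ₀ = -9°, k₀ = 0.9996, false easting 500000 m.
Meridian distance M = (N − FN)/k₀ = 8939831.6 m.
Inverse transverse Mercator on WGS84 gives φ = 80.48350030°, λ = -11.10389992°.

lat 80.483500°, lon -11.103900°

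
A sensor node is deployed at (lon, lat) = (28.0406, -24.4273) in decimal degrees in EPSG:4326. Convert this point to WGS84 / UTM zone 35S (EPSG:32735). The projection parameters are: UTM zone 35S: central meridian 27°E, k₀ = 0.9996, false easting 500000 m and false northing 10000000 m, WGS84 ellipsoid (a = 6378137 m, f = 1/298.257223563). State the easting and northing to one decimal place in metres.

E 605492.0 m, N 7298067.9 m

Zone 35 central meridian λ₀ = 6×35 − 183 = 27°; Δλ = +1.0406°.
Transverse Mercator on WGS84 with k₀ = 0.9996 gives E = 605491.983 m, N = 7298067.896 m.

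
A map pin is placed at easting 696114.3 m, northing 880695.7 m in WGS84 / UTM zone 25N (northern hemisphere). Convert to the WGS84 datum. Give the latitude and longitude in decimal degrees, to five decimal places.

lat 7.96360°, lon -31.22080°

Zone 25N: λ₀ = -33°, k₀ = 0.9996, false easting 500000 m.
Meridian distance M = (N − FN)/k₀ = 881048.1 m.
Inverse transverse Mercator on WGS84 gives φ = 7.96359963°, λ = -31.22079964°.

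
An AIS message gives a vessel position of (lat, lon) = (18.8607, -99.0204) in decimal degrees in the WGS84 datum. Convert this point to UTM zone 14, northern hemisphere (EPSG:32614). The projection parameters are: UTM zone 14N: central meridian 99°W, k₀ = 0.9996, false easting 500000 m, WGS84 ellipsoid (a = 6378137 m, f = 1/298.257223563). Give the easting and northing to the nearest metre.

E 497851 m, N 2085414 m

Zone 14 central meridian λ₀ = 6×14 − 183 = -99°; Δλ = -0.0204°.
Transverse Mercator on WGS84 with k₀ = 0.9996 gives E = 497851.122 m, N = 2085414.454 m.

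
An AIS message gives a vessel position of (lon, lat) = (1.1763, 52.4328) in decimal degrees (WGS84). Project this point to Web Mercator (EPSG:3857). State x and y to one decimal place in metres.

x 130945.1 m, y 6878762.8 m

Web Mercator is spherical with R = a = 6378137 m.
x = R·λ = 6378137 × 0.020530308 = 130945.117 m.
y = R·ln tan(π/4 + φ/2) = 6378137 × 1.078490907 = 6878762.759 m.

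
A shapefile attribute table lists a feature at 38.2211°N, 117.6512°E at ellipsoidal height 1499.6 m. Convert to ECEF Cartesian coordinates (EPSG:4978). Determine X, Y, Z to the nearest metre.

X -2329006 m, Y 4445298 m, Z 3925682 m

WGS84: a = 6378137 m, e² = 0.006694380; N(φ) = a/√(1−e²sin²φ) = 6386324.795 m.
X = (N+h)·cosφ·cosλ = -2329006.251 m; Y = (N+h)·cosφ·sinλ = 4445298.428 m; Z = (N(1−e²)+h)·sinφ = 3925681.756 m.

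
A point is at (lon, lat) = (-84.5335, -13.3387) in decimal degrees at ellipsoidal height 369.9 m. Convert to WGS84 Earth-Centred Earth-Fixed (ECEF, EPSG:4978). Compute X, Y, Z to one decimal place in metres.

WGS84: a = 6378137 m, e² = 0.006694380; N(φ) = a/√(1−e²sin²φ) = 6379273.611 m.
X = (N+h)·cosφ·cosλ = 591353.642 m; Y = (N+h)·cosφ·sinλ = -6179310.083 m; Z = (N(1−e²)+h)·sinφ = -1461976.078 m.

X 591353.6 m, Y -6179310.1 m, Z -1461976.1 m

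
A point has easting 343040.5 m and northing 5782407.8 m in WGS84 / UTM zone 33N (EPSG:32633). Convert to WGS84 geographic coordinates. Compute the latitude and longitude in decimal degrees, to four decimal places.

Zone 33N: λ₀ = 15°, k₀ = 0.9996, false easting 500000 m.
Meridian distance M = (N − FN)/k₀ = 5784721.7 m.
Inverse transverse Mercator on WGS84 gives φ = 52.16980012°, λ = 12.70480008°.

lat 52.1698°, lon 12.7048°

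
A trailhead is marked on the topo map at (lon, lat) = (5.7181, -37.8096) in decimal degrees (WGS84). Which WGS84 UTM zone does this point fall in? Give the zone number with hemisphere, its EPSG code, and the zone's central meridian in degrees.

Zone 31S (EPSG:32731), central meridian 3°

UTM zone = ⌊(λ + 180)/6⌋ + 1; 5.7181° ∈ [0°, 6°) → zone 31.
Hemisphere: S (φ < 0).
Central meridian λ₀ = 6×31 − 183 = 3°.
EPSG code: 32731.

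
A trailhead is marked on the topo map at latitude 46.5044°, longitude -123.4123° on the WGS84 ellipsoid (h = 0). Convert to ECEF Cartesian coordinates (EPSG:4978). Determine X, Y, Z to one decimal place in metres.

X -2421702.1 m, Y -3670989.0 m, Z 4604017.1 m

WGS84: a = 6378137 m, e² = 0.006694380; N(φ) = a/√(1−e²sin²φ) = 6389401.483 m.
X = (N+h)·cosφ·cosλ = -2421702.132 m; Y = (N+h)·cosφ·sinλ = -3670989.009 m; Z = (N(1−e²)+h)·sinφ = 4604017.065 m.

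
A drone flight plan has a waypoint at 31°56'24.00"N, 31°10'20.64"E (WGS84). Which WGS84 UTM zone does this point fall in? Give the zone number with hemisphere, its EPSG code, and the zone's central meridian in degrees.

Zone 36N (EPSG:32636), central meridian 33°

UTM zone = ⌊(λ + 180)/6⌋ + 1; 31.1724° ∈ [30°, 36°) → zone 36.
Hemisphere: N (φ ≥ 0).
Central meridian λ₀ = 6×36 − 183 = 33°.
EPSG code: 32636.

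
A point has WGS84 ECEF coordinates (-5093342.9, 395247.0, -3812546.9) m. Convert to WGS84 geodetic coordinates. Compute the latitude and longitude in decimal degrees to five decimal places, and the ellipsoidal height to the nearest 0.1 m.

lat -36.91820°, lon 175.56270°, h 4008.1 m

λ = atan2(Y, X) = 175.56269980°; p = √(X²+Y²) = 5108655.6 m.
Bowring's method on WGS84 (a = 6378137 m, b = 6356752.314 m) gives φ = -36.91820015°, h = 4008.102 m.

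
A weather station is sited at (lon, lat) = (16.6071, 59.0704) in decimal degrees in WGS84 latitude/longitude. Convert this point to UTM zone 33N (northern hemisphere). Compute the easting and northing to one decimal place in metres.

E 592137.4 m, N 6548999.7 m

Zone 33 central meridian λ₀ = 6×33 − 183 = 15°; Δλ = +1.6071°.
Transverse Mercator on WGS84 with k₀ = 0.9996 gives E = 592137.368 m, N = 6548999.691 m.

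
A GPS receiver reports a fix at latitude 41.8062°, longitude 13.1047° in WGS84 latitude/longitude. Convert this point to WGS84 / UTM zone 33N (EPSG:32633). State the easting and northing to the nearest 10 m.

Zone 33 central meridian λ₀ = 6×33 − 183 = 15°; Δλ = -1.8953°.
Transverse Mercator on WGS84 with k₀ = 0.9996 gives E = 342557.143 m, N = 4629995.424 m.

E 342560 m, N 4630000 m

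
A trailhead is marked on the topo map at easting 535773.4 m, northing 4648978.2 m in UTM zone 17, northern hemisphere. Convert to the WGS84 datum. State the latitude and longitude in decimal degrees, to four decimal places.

lat 41.9920°, lon -80.5681°

Zone 17N: λ₀ = -81°, k₀ = 0.9996, false easting 500000 m.
Meridian distance M = (N − FN)/k₀ = 4650838.5 m.
Inverse transverse Mercator on WGS84 gives φ = 41.99199999°, λ = -80.56810056°.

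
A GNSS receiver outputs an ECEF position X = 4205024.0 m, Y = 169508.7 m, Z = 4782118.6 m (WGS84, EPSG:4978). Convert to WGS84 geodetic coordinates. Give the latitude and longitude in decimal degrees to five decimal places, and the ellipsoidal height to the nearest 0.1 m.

λ = atan2(Y, X) = 2.30840004°; p = √(X²+Y²) = 4208439.1 m.
Bowring's method on WGS84 (a = 6378137 m, b = 6356752.314 m) gives φ = 48.84169956°, h = 4154.179 m.

lat 48.84170°, lon 2.30840°, h 4154.2 m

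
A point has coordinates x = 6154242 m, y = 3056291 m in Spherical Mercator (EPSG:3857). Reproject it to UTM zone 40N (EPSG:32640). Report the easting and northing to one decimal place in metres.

E 328976.5 m, N 2927879.6 m

Web Mercator inverse (R = 6378137 m) → φ = 26.46100231°, λ = 55.28449651°.
UTM 40N forward: E = 328976.527 m, N = 2927879.639 m.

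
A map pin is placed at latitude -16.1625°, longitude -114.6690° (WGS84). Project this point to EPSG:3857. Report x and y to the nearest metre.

Web Mercator is spherical with R = a = 6378137 m.
x = R·λ = 6378137 × -2.001351600 = -12764894.690 m.
y = R·ln tan(π/4 + φ/2) = 6378137 × -0.285906191 = -1823548.858 m.

x -12764895 m, y -1823549 m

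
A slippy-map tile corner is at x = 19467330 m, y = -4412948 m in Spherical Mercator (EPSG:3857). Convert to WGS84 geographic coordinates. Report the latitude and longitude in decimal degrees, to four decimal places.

lat -36.8121°, lon 174.8780°

R = 6378137 m. λ = x/R = 174.87800080°.
φ = 2·arctan(exp(y/R)) − 90° = 2·arctan(0.50063) − 90° = -36.81209847°.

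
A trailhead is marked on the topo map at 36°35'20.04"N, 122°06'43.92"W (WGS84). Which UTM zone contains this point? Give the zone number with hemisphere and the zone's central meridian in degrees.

Zone 10N, central meridian -123°

UTM zone = ⌊(λ + 180)/6⌋ + 1; -122.1122° ∈ [-126°, -120°) → zone 10.
Hemisphere: N (φ ≥ 0).
Central meridian λ₀ = 6×10 − 183 = -123°.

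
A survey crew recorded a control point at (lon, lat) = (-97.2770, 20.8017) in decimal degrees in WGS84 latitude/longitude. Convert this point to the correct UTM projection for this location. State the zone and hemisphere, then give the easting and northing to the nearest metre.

Zone 14N: E 679325 m, N 2301159 m

Longitude -97.2770° lies in the 6° band [-102°, -96°), giving zone 14; latitude is north of the equator, so 14N.
Zone 14 central meridian λ₀ = 6×14 − 183 = -99°; Δλ = +1.7230°.
Transverse Mercator on WGS84 with k₀ = 0.9996 gives E = 679325.138 m, N = 2301159.252 m.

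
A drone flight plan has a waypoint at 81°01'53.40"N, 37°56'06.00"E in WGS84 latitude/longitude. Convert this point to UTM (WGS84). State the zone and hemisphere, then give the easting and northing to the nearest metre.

Longitude 37.9350° lies in the 6° band [36°, 42°), giving zone 37; latitude is north of the equator, so 37N.
Zone 37 central meridian λ₀ = 6×37 − 183 = 39°; Δλ = -1.0650°.
Transverse Mercator on WGS84 with k₀ = 0.9996 gives E = 481466.028 m, N = 8996890.589 m.

Zone 37N: E 481466 m, N 8996891 m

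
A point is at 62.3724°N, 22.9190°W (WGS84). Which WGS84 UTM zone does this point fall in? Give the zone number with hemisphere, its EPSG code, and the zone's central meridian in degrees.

Zone 27N (EPSG:32627), central meridian -21°

UTM zone = ⌊(λ + 180)/6⌋ + 1; -22.9190° ∈ [-24°, -18°) → zone 27.
Hemisphere: N (φ ≥ 0).
Central meridian λ₀ = 6×27 − 183 = -21°.
EPSG code: 32627.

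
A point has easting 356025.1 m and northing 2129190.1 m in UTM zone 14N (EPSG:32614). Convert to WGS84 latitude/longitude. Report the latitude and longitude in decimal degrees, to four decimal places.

Zone 14N: λ₀ = -99°, k₀ = 0.9996, false easting 500000 m.
Meridian distance M = (N − FN)/k₀ = 2130042.1 m.
Inverse transverse Mercator on WGS84 gives φ = 19.25119983°, λ = -100.36990001°.

lat 19.2512°, lon -100.3699°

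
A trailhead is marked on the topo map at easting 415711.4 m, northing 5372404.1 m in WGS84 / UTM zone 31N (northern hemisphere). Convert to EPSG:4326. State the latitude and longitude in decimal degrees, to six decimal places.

lat 48.499100°, lon 1.859000°

Zone 31N: λ₀ = 3°, k₀ = 0.9996, false easting 500000 m.
Meridian distance M = (N − FN)/k₀ = 5374553.9 m.
Inverse transverse Mercator on WGS84 gives φ = 48.49909961°, λ = 1.85900003°.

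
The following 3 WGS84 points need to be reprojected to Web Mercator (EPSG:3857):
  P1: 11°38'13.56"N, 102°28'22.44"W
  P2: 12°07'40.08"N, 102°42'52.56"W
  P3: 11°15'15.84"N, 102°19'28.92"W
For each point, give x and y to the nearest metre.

P1: x -11407231 m, y 1304436 m; P2: x -11434137 m, y 1360256 m; P3: x -11390733 m, y 1260969 m

Web Mercator: x = R·λ, y = R·ln tan(π/4+φ/2), R = 6378137 m.
P1 (11.6371°, -102.4729°) → (-11407231.048, 1304435.554) m.
P2 (12.1278°, -102.7146°) → (-11434136.969, 1360256.332) m.
P3 (11.2544°, -102.3247°) → (-11390733.4996, 1260969.083) m.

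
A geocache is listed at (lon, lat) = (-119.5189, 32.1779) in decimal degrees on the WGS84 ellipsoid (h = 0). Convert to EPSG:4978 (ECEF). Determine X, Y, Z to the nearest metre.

WGS84: a = 6378137 m, e² = 0.006694380; N(φ) = a/√(1−e²sin²φ) = 6384200.365 m.
X = (N+h)·cosφ·cosλ = -2662400.607 m; Y = (N+h)·cosφ·sinλ = -4702157.365 m; Z = (N(1−e²)+h)·sinφ = 3377144.657 m.

X -2662401 m, Y -4702157 m, Z 3377145 m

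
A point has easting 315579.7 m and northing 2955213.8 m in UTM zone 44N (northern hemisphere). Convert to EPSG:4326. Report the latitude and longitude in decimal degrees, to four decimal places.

Zone 44N: λ₀ = 81°, k₀ = 0.9996, false easting 500000 m.
Meridian distance M = (N − FN)/k₀ = 2956396.4 m.
Inverse transverse Mercator on WGS84 gives φ = 26.70599979°, λ = 79.14620027°.

lat 26.7060°, lon 79.1462°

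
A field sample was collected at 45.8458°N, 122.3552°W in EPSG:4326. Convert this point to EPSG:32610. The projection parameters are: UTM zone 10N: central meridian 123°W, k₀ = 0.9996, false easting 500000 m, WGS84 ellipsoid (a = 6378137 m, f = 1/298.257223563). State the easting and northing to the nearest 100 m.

E 550100 m, N 5077100 m

Zone 10 central meridian λ₀ = 6×10 − 183 = -123°; Δλ = +0.6448°.
Transverse Mercator on WGS84 with k₀ = 0.9996 gives E = 550066.839 m, N = 5077117.178 m.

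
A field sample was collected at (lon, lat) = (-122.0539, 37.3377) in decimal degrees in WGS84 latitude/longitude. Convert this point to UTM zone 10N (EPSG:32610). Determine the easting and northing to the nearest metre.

E 583808 m, N 4132755 m

Zone 10 central meridian λ₀ = 6×10 − 183 = -123°; Δλ = +0.9461°.
Transverse Mercator on WGS84 with k₀ = 0.9996 gives E = 583807.529 m, N = 4132755.289 m.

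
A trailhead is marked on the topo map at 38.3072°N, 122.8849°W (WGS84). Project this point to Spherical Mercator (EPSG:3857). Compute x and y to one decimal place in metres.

Web Mercator is spherical with R = a = 6378137 m.
x = R·λ = 6378137 × -2.144746106 = -13679484.494 m.
y = R·ln tan(π/4 + φ/2) = 6378137 × 0.724806355 = 4622914.228 m.

x -13679484.5 m, y 4622914.2 m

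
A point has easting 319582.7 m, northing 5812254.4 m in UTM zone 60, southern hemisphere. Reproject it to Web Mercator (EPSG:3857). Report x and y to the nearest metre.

x 19475367 m, y -4553930 m

Unproject from UTM 60S (λ₀ = 177°) → φ = -37.81929955°, λ = 174.95020002°.
Web Mercator (R = 6378137 m): x = 19475367.180 m, y = -4553930.256 m.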